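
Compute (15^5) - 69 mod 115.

(15)^5 ≡ 30 (mod 115)
30 - 69 = -39 ≡ 76 (mod 115)

76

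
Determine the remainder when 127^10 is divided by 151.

By square-and-multiply:
10 in binary is 1010, i.e. 10 = 8 + 2.
127^1 ≡ 127 (mod 151)
127^2 ≡ 127^2 = 16129 ≡ 123 (mod 151)
127^4 ≡ 123^2 = 15129 ≡ 29 (mod 151)
127^8 ≡ 29^2 = 841 ≡ 86 (mod 151)
127^10 = 127^8 × 127^2 ≡ 86 × 123 (mod 151).
86 × 123 = 10578 ≡ 8 (mod 151).

8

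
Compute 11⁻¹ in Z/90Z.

90 = 8×11 + 2
11 = 5×2 + 1
2 = 2×1 + 0
gcd(11, 90) = 1, so the inverse exists.
Back-substitute for 1:
1 = 1×11 − 5×2
  = −5×90 + 41×11
So 11⁻¹ ≡ 41 (mod 90).

41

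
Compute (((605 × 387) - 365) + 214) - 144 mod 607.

145

605 × 387 = 234135 ≡ 440 (mod 607)
440 - 365 = 75
75 + 214 = 289
289 - 144 = 145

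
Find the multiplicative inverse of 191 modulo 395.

91

395 = 2·191 + 13
191 = 14·13 + 9
13 = 1·9 + 4
9 = 2·4 + 1
4 = 4·1 + 0
gcd(191, 395) = 1, so the inverse exists.
Back-substitute for 1:
1 = 1·9 − 2·4
  = −2·13 + 3·9
  = 3·191 − 44·13
  = −44·395 + 91·191
So 191⁻¹ ≡ 91 (mod 395).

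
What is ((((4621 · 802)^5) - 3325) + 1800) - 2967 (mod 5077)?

4621 · 802 = 3706042 ≡ 4909 (mod 5077)
(4909)^5 ≡ 4711 (mod 5077)
4711 - 3325 = 1386
1386 + 1800 = 3186
3186 - 2967 = 219

219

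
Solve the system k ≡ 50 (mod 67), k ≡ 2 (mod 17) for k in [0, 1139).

988

67⁻¹ mod 17: 67×16 ≡ 1 (mod 17), so 67⁻¹ ≡ 16.
k = 50 + 67×((2 − 50)×16 mod 17) = 50 + 67×14 = 988.
Check: 988 mod 67 = 50, 988 mod 17 = 2. ✓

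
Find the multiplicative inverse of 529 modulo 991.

710

991 = 1*529 + 462
529 = 1*462 + 67
462 = 6*67 + 60
67 = 1*60 + 7
60 = 8*7 + 4
7 = 1*4 + 3
4 = 1*3 + 1
3 = 3*1 + 0
gcd(529, 991) = 1, so the inverse exists.
Back-substitute for 1:
1 = 1*4 − 1*3
  = −1*7 + 2*4
  = 2*60 − 17*7
  = −17*67 + 19*60
  = 19*462 − 131*67
  = −131*529 + 150*462
  = 150*991 − 281*529
So 529⁻¹ ≡ −281 ≡ 710 (mod 991).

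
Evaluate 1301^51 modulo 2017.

458

Using repeated squaring:
51 in binary is 110011, i.e. 51 = 32 + 16 + 2 + 1.
1301^1 ≡ 1301 (mod 2017)
1301^2 ≡ 1301^2 = 1692601 ≡ 338 (mod 2017)
1301^4 ≡ 338^2 = 114244 ≡ 1292 (mod 2017)
1301^8 ≡ 1292^2 = 1669264 ≡ 1205 (mod 2017)
1301^16 ≡ 1205^2 = 1452025 ≡ 1802 (mod 2017)
1301^32 ≡ 1802^2 = 3247204 ≡ 1851 (mod 2017)
1301^51 = 1301^32 * 1301^16 * 1301^2 * 1301^1 ≡ 1851 * 1802 * 338 * 1301 (mod 2017).
Accumulate the product:
1851 * 1802 = 3335502 ≡ 1401
1401 * 338 = 473538 ≡ 1560
1560 * 1301 = 2029560 ≡ 458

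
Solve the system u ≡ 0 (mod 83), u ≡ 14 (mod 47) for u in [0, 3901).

83⁻¹ mod 47: 83×17 ≡ 1 (mod 47), so 83⁻¹ ≡ 17.
u = 0 + 83×((14 − 0)×17 mod 47) = 0 + 83×3 = 249.

249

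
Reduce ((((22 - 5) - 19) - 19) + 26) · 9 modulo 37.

8

22 - 5 = 17
17 - 19 = -2 ≡ 35 (mod 37)
35 - 19 = 16
16 + 26 = 42 ≡ 5 (mod 37)
5 · 9 = 45 ≡ 8 (mod 37)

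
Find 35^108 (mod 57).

1

Using repeated squaring:
108 in binary is 1101100, i.e. 108 = 64 + 32 + 8 + 4.
35^1 ≡ 35 (mod 57)
35^2 ≡ 35^2 = 1225 ≡ 28 (mod 57)
35^4 ≡ 28^2 = 784 ≡ 43 (mod 57)
35^8 ≡ 43^2 = 1849 ≡ 25 (mod 57)
35^16 ≡ 25^2 = 625 ≡ 55 (mod 57)
35^32 ≡ 55^2 = 3025 ≡ 4 (mod 57)
35^64 ≡ 4^2 = 16 (mod 57)
35^108 = 35^64 * 35^32 * 35^8 * 35^4 ≡ 16 * 4 * 25 * 43 (mod 57).
Accumulate the product:
16 * 4 = 64 ≡ 7
7 * 25 = 175 ≡ 4
4 * 43 = 172 ≡ 1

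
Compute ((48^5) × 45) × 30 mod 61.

51

(48)^5 ≡ 14 (mod 61)
14 × 45 = 630 ≡ 20 (mod 61)
20 × 30 = 600 ≡ 51 (mod 61)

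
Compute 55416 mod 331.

139

55416 = 167·331 + 139, so 55416 ≡ 139 (mod 331).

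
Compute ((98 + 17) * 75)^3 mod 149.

98 + 17 = 115
115 * 75 = 8625 ≡ 132 (mod 149)
(132)^3 ≡ 4 (mod 149)

4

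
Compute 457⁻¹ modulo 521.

464

521 = 1*457 + 64
457 = 7*64 + 9
64 = 7*9 + 1
9 = 9*1 + 0
gcd(457, 521) = 1, so the inverse exists.
Bézout: 1 = 50*521 − 57*457.
So 457⁻¹ ≡ −57 ≡ 464 (mod 521).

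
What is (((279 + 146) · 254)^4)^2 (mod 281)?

4

279 + 146 = 425 ≡ 144 (mod 281)
144 · 254 = 36576 ≡ 46 (mod 281)
(46)^4 ≡ 2 (mod 281)
(2)^2 ≡ 4 (mod 281)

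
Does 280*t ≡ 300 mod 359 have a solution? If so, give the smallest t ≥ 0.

gcd(280, 359) = 1, so a unique solution mod 359 exists.
280⁻¹ ≡ 309 (mod 359).
t ≡ 309*300 ≡ 78 (mod 359).

78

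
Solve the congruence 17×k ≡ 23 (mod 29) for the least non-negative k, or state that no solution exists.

15

gcd(17, 29) = 1, so a unique solution mod 29 exists.
17⁻¹ ≡ 12 (mod 29).
k ≡ 12×23 ≡ 15 (mod 29).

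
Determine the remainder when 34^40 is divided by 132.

100

By square-and-multiply:
34^1 ≡ 34 (mod 132)
34^2 ≡ 34^2 = 1156 ≡ 100 (mod 132)
34^4 ≡ 100^2 = 10000 ≡ 100 (mod 132)
34^8 ≡ 100^2 = 10000 ≡ 100 (mod 132)
34^16 ≡ 100^2 = 10000 ≡ 100 (mod 132)
34^32 ≡ 100^2 = 10000 ≡ 100 (mod 132)
34^40 = 34^32 · 34^8 ≡ 100 · 100 (mod 132).
100 · 100 = 10000 ≡ 100 (mod 132).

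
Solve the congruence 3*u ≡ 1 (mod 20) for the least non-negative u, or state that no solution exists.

gcd(3, 20) = 1, so a unique solution mod 20 exists.
3⁻¹ ≡ 7 (mod 20).
u ≡ 7*1 ≡ 7 (mod 20).

7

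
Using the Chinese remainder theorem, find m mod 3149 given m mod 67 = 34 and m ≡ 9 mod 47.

67⁻¹ mod 47: 67×40 ≡ 1 (mod 47), so 67⁻¹ ≡ 40.
m = 34 + 67×((9 − 34)×40 mod 47) = 34 + 67×34 = 2312.
Check: 2312 mod 67 = 34, 2312 mod 47 = 9. ✓

2312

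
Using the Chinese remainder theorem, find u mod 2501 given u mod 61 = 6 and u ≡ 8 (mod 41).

2263

61⁻¹ mod 41: 61·39 ≡ 1 (mod 41), so 61⁻¹ ≡ 39.
u = 6 + 61·((8 − 6)·39 mod 41) = 6 + 61·37 = 2263.
Check: 2263 mod 61 = 6, 2263 mod 41 = 8. ✓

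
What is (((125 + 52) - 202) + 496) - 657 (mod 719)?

533

125 + 52 = 177
177 - 202 = -25 ≡ 694 (mod 719)
694 + 496 = 1190 ≡ 471 (mod 719)
471 - 657 = -186 ≡ 533 (mod 719)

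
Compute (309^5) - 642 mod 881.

207

(309)^5 ≡ 849 (mod 881)
849 - 642 = 207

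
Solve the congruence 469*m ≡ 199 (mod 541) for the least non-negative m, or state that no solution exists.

gcd(469, 541) = 1, so a unique solution mod 541 exists.
469⁻¹ ≡ 278 (mod 541).
m ≡ 278*199 ≡ 140 (mod 541).

140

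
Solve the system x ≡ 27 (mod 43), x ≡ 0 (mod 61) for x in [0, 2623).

1403

43⁻¹ mod 61: 43·44 ≡ 1 (mod 61), so 43⁻¹ ≡ 44.
x = 27 + 43·((0 − 27)·44 mod 61) = 27 + 43·32 = 1403.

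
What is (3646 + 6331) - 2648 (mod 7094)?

3646 + 6331 = 9977 ≡ 2883 (mod 7094)
2883 - 2648 = 235

235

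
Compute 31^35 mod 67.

44

Compute successive squares:
31^1 ≡ 31 (mod 67)
31^2 ≡ 31^2 = 961 ≡ 23 (mod 67)
31^4 ≡ 23^2 = 529 ≡ 60 (mod 67)
31^8 ≡ 60^2 = 3600 ≡ 49 (mod 67)
31^16 ≡ 49^2 = 2401 ≡ 56 (mod 67)
31^32 ≡ 56^2 = 3136 ≡ 54 (mod 67)
31^35 = 31^32 × 31^2 × 31^1 ≡ 54 × 23 × 31 (mod 67).
Accumulate the product:
54 × 23 = 1242 ≡ 36
36 × 31 = 1116 ≡ 44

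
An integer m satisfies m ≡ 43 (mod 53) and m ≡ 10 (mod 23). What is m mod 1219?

53⁻¹ mod 23: 53*10 ≡ 1 (mod 23), so 53⁻¹ ≡ 10.
m = 43 + 53*((10 − 43)*10 mod 23) = 43 + 53*15 = 838.

838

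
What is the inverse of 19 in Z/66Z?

7

Run the extended Euclidean algorithm:
66 = 3·19 + 9
19 = 2·9 + 1
9 = 9·1 + 0
gcd(19, 66) = 1, so the inverse exists.
Back-substitute for 1:
1 = 1·19 − 2·9
  = −2·66 + 7·19
So 19⁻¹ ≡ 7 (mod 66).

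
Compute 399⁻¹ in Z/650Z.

549

Apply the Euclidean algorithm and back-substitute:
650 = 1*399 + 251
399 = 1*251 + 148
251 = 1*148 + 103
148 = 1*103 + 45
103 = 2*45 + 13
45 = 3*13 + 6
13 = 2*6 + 1
6 = 6*1 + 0
gcd(399, 650) = 1, so the inverse exists.
Bézout: 1 = 62*650 − 101*399.
So 399⁻¹ ≡ −101 ≡ 549 (mod 650).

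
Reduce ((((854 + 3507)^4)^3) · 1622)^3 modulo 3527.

3496

854 + 3507 = 4361 ≡ 834 (mod 3527)
(834)^4 ≡ 11 (mod 3527)
(11)^3 ≡ 1331 (mod 3527)
1331 · 1622 = 2158882 ≡ 358 (mod 3527)
(358)^3 ≡ 3496 (mod 3527)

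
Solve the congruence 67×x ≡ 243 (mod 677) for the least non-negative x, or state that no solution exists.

620

gcd(67, 677) = 1, so a unique solution mod 677 exists.
67⁻¹ ≡ 192 (mod 677).
x ≡ 192×243 ≡ 620 (mod 677).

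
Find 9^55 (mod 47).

9^1 ≡ 9 (mod 47)
9^2 ≡ 9^2 = 81 ≡ 34 (mod 47)
9^4 ≡ 34^2 = 1156 ≡ 28 (mod 47)
9^8 ≡ 28^2 = 784 ≡ 32 (mod 47)
9^16 ≡ 32^2 = 1024 ≡ 37 (mod 47)
9^32 ≡ 37^2 = 1369 ≡ 6 (mod 47)
9^55 = 9^32 × 9^16 × 9^4 × 9^2 × 9^1 ≡ 6 × 37 × 28 × 34 × 9 (mod 47).
Accumulate the product:
6 × 37 = 222 ≡ 34
34 × 28 = 952 ≡ 12
12 × 34 = 408 ≡ 32
32 × 9 = 288 ≡ 6

6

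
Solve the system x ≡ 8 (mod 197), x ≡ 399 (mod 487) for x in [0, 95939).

197⁻¹ mod 487: 197*89 ≡ 1 (mod 487), so 197⁻¹ ≡ 89.
x = 8 + 197*((399 − 8)*89 mod 487) = 8 + 197*222 = 43742.
Check: 43742 mod 197 = 8, 43742 mod 487 = 399. ✓

43742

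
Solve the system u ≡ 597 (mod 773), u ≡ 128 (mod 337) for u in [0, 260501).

86400

773⁻¹ mod 337: 773×160 ≡ 1 (mod 337), so 773⁻¹ ≡ 160.
u = 597 + 773×((128 − 597)×160 mod 337) = 597 + 773×111 = 86400.
Check: 86400 mod 773 = 597, 86400 mod 337 = 128. ✓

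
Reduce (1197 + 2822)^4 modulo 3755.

1197 + 2822 = 4019 ≡ 264 (mod 3755)
(264)^4 ≡ 581 (mod 3755)

581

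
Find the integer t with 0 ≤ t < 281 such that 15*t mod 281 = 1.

75

281 = 18×15 + 11
15 = 1×11 + 4
11 = 2×4 + 3
4 = 1×3 + 1
3 = 3×1 + 0
gcd(15, 281) = 1, so the inverse exists.
Bézout: 1 = −4×281 + 75×15.
So 15⁻¹ ≡ 75 (mod 281).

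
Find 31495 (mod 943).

376

31495 = 33*943 + 376, so 31495 ≡ 376 (mod 943).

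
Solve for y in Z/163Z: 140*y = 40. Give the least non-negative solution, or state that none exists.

140

gcd(140, 163) = 1, so a unique solution mod 163 exists.
140⁻¹ ≡ 85 (mod 163).
y ≡ 85*40 ≡ 140 (mod 163).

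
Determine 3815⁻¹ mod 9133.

6830

9133 = 2*3815 + 1503
3815 = 2*1503 + 809
1503 = 1*809 + 694
809 = 1*694 + 115
694 = 6*115 + 4
115 = 28*4 + 3
4 = 1*3 + 1
3 = 3*1 + 0
gcd(3815, 9133) = 1, so the inverse exists.
Back-substitute for 1:
1 = 1*4 − 1*3
  = −1*115 + 29*4
  = 29*694 − 175*115
  = −175*809 + 204*694
  = 204*1503 − 379*809
  = −379*3815 + 962*1503
  = 962*9133 − 2303*3815
So 3815⁻¹ ≡ −2303 ≡ 6830 (mod 9133).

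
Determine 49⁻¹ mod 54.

43

By the extended Euclidean algorithm:
54 = 1*49 + 5
49 = 9*5 + 4
5 = 1*4 + 1
4 = 4*1 + 0
gcd(49, 54) = 1, so the inverse exists.
Back-substitute for 1:
1 = 1*5 − 1*4
  = −1*49 + 10*5
  = 10*54 − 11*49
So 49⁻¹ ≡ −11 ≡ 43 (mod 54).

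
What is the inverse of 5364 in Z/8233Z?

Run the extended Euclidean algorithm:
8233 = 1·5364 + 2869
5364 = 1·2869 + 2495
2869 = 1·2495 + 374
2495 = 6·374 + 251
374 = 1·251 + 123
251 = 2·123 + 5
123 = 24·5 + 3
5 = 1·3 + 2
3 = 1·2 + 1
2 = 2·1 + 0
gcd(5364, 8233) = 1, so the inverse exists.
Back-substitute for 1:
1 = 1·3 − 1·2
  = −1·5 + 2·3
  = 2·123 − 49·5
  = −49·251 + 100·123
  = 100·374 − 149·251
  = −149·2495 + 994·374
  = 994·2869 − 1143·2495
  = −1143·5364 + 2137·2869
  = 2137·8233 − 3280·5364
So 5364⁻¹ ≡ −3280 ≡ 4953 (mod 8233).

4953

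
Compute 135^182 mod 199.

8

Using repeated squaring:
182 in binary is 10110110, i.e. 182 = 128 + 32 + 16 + 4 + 2.
135^1 ≡ 135 (mod 199)
135^2 ≡ 135^2 = 18225 ≡ 116 (mod 199)
135^4 ≡ 116^2 = 13456 ≡ 123 (mod 199)
135^8 ≡ 123^2 = 15129 ≡ 5 (mod 199)
135^16 ≡ 5^2 = 25 (mod 199)
135^32 ≡ 25^2 = 625 ≡ 28 (mod 199)
135^64 ≡ 28^2 = 784 ≡ 187 (mod 199)
135^128 ≡ 187^2 = 34969 ≡ 144 (mod 199)
135^182 = 135^128 * 135^32 * 135^16 * 135^4 * 135^2 ≡ 144 * 28 * 25 * 123 * 116 (mod 199).
Accumulate the product:
144 * 28 = 4032 ≡ 52
52 * 25 = 1300 ≡ 106
106 * 123 = 13038 ≡ 103
103 * 116 = 11948 ≡ 8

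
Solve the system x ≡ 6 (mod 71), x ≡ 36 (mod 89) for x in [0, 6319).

1994

71⁻¹ mod 89: 71×84 ≡ 1 (mod 89), so 71⁻¹ ≡ 84.
x = 6 + 71×((36 − 6)×84 mod 89) = 6 + 71×28 = 1994.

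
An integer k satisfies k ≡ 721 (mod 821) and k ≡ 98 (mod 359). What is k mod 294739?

821⁻¹ mod 359: 821*122 ≡ 1 (mod 359), so 821⁻¹ ≡ 122.
k = 721 + 821*((98 − 721)*122 mod 359) = 721 + 821*102 = 84463.

84463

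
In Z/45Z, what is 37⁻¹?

28

45 = 1×37 + 8
37 = 4×8 + 5
8 = 1×5 + 3
5 = 1×3 + 2
3 = 1×2 + 1
2 = 2×1 + 0
gcd(37, 45) = 1, so the inverse exists.
Back-substitute for 1:
1 = 1×3 − 1×2
  = −1×5 + 2×3
  = 2×8 − 3×5
  = −3×37 + 14×8
  = 14×45 − 17×37
So 37⁻¹ ≡ −17 ≡ 28 (mod 45).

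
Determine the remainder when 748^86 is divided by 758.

Using repeated squaring:
86 in binary is 1010110, i.e. 86 = 64 + 16 + 4 + 2.
748^1 ≡ 748 (mod 758)
748^2 ≡ 748^2 = 559504 ≡ 100 (mod 758)
748^4 ≡ 100^2 = 10000 ≡ 146 (mod 758)
748^8 ≡ 146^2 = 21316 ≡ 92 (mod 758)
748^16 ≡ 92^2 = 8464 ≡ 126 (mod 758)
748^32 ≡ 126^2 = 15876 ≡ 716 (mod 758)
748^64 ≡ 716^2 = 512656 ≡ 248 (mod 758)
748^86 = 748^64 * 748^16 * 748^4 * 748^2 ≡ 248 * 126 * 146 * 100 (mod 758).
Accumulate the product:
248 * 126 = 31248 ≡ 170
170 * 146 = 24820 ≡ 564
564 * 100 = 56400 ≡ 308

308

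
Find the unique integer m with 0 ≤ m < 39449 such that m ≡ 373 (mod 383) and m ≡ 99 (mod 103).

5352

383⁻¹ mod 103: 383*71 ≡ 1 (mod 103), so 383⁻¹ ≡ 71.
m = 373 + 383*((99 − 373)*71 mod 103) = 373 + 383*13 = 5352.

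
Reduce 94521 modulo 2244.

273

94521 = 42×2244 + 273, so 94521 ≡ 273 (mod 2244).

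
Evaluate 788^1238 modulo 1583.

Compute successive squares:
1238 in binary is 10011010110, i.e. 1238 = 1024 + 128 + 64 + 16 + 4 + 2.
788^1 ≡ 788 (mod 1583)
788^2 ≡ 788^2 = 620944 ≡ 408 (mod 1583)
788^4 ≡ 408^2 = 166464 ≡ 249 (mod 1583)
788^8 ≡ 249^2 = 62001 ≡ 264 (mod 1583)
788^16 ≡ 264^2 = 69696 ≡ 44 (mod 1583)
788^32 ≡ 44^2 = 1936 ≡ 353 (mod 1583)
788^64 ≡ 353^2 = 124609 ≡ 1135 (mod 1583)
788^128 ≡ 1135^2 = 1288225 ≡ 1246 (mod 1583)
788^256 ≡ 1246^2 = 1552516 ≡ 1176 (mod 1583)
788^512 ≡ 1176^2 = 1382976 ≡ 1017 (mod 1583)
788^1024 ≡ 1017^2 = 1034289 ≡ 590 (mod 1583)
788^1238 = 788^1024 · 788^128 · 788^64 · 788^16 · 788^4 · 788^2 ≡ 590 · 1246 · 1135 · 44 · 249 · 408 (mod 1583).
Accumulate the product:
590 · 1246 = 735140 ≡ 628
628 · 1135 = 712780 ≡ 430
430 · 44 = 18920 ≡ 1507
1507 · 249 = 375243 ≡ 72
72 · 408 = 29376 ≡ 882

882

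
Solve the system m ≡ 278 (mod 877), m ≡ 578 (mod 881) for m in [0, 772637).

877⁻¹ mod 881: 877*220 ≡ 1 (mod 881), so 877⁻¹ ≡ 220.
m = 278 + 877*((578 − 278)*220 mod 881) = 278 + 877*806 = 707140.

707140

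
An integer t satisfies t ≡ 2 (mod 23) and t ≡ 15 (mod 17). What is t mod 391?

117

23⁻¹ mod 17: 23×3 ≡ 1 (mod 17), so 23⁻¹ ≡ 3.
t = 2 + 23×((15 − 2)×3 mod 17) = 2 + 23×5 = 117.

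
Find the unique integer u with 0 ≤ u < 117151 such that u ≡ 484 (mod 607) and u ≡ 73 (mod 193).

4126

607⁻¹ mod 193: 607·131 ≡ 1 (mod 193), so 607⁻¹ ≡ 131.
u = 484 + 607·((73 − 484)·131 mod 193) = 484 + 607·6 = 4126.
Check: 4126 mod 607 = 484, 4126 mod 193 = 73. ✓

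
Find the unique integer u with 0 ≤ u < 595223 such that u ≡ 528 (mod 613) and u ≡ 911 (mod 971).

613⁻¹ mod 971: 613*773 ≡ 1 (mod 971), so 613⁻¹ ≡ 773.
u = 528 + 613*((911 − 528)*773 mod 971) = 528 + 613*875 = 536903.
Check: 536903 mod 613 = 528, 536903 mod 971 = 911. ✓

536903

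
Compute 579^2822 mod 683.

104

Using repeated squaring:
2822 in binary is 101100000110, i.e. 2822 = 2048 + 512 + 256 + 4 + 2.
579^1 ≡ 579 (mod 683)
579^2 ≡ 579^2 = 335241 ≡ 571 (mod 683)
579^4 ≡ 571^2 = 326041 ≡ 250 (mod 683)
579^8 ≡ 250^2 = 62500 ≡ 347 (mod 683)
579^16 ≡ 347^2 = 120409 ≡ 201 (mod 683)
579^32 ≡ 201^2 = 40401 ≡ 104 (mod 683)
579^64 ≡ 104^2 = 10816 ≡ 571 (mod 683)
579^128 ≡ 571^2 = 326041 ≡ 250 (mod 683)
579^256 ≡ 250^2 = 62500 ≡ 347 (mod 683)
579^512 ≡ 347^2 = 120409 ≡ 201 (mod 683)
579^1024 ≡ 201^2 = 40401 ≡ 104 (mod 683)
579^2048 ≡ 104^2 = 10816 ≡ 571 (mod 683)
579^2822 = 579^2048 × 579^512 × 579^256 × 579^4 × 579^2 ≡ 571 × 201 × 347 × 250 × 571 (mod 683).
Accumulate the product:
571 × 201 = 114771 ≡ 27
27 × 347 = 9369 ≡ 490
490 × 250 = 122500 ≡ 243
243 × 571 = 138753 ≡ 104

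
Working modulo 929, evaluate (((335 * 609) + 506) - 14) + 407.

335 * 609 = 204015 ≡ 564 (mod 929)
564 + 506 = 1070 ≡ 141 (mod 929)
141 - 14 = 127
127 + 407 = 534

534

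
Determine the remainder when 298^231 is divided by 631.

512

Compute successive squares:
231 in binary is 11100111, i.e. 231 = 128 + 64 + 32 + 4 + 2 + 1.
298^1 ≡ 298 (mod 631)
298^2 ≡ 298^2 = 88804 ≡ 464 (mod 631)
298^4 ≡ 464^2 = 215296 ≡ 125 (mod 631)
298^8 ≡ 125^2 = 15625 ≡ 481 (mod 631)
298^16 ≡ 481^2 = 231361 ≡ 415 (mod 631)
298^32 ≡ 415^2 = 172225 ≡ 593 (mod 631)
298^64 ≡ 593^2 = 351649 ≡ 182 (mod 631)
298^128 ≡ 182^2 = 33124 ≡ 312 (mod 631)
298^231 = 298^128 × 298^64 × 298^32 × 298^4 × 298^2 × 298^1 ≡ 312 × 182 × 593 × 125 × 464 × 298 (mod 631).
Accumulate the product:
312 × 182 = 56784 ≡ 625
625 × 593 = 370625 ≡ 228
228 × 125 = 28500 ≡ 105
105 × 464 = 48720 ≡ 133
133 × 298 = 39634 ≡ 512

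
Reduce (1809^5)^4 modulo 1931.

(1809)^5 ≡ 1526 (mod 1931)
(1526)^4 ≡ 514 (mod 1931)

514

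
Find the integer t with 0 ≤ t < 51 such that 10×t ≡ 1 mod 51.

51 = 5×10 + 1
10 = 10×1 + 0
gcd(10, 51) = 1, so the inverse exists.
Back-substitute for 1:
1 = 1×51 − 5×10
So 10⁻¹ ≡ −5 ≡ 46 (mod 51).

46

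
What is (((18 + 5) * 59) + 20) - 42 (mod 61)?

18 + 5 = 23
23 * 59 = 1357 ≡ 15 (mod 61)
15 + 20 = 35
35 - 42 = -7 ≡ 54 (mod 61)

54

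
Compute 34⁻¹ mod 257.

Apply the Euclidean algorithm and back-substitute:
257 = 7·34 + 19
34 = 1·19 + 15
19 = 1·15 + 4
15 = 3·4 + 3
4 = 1·3 + 1
3 = 3·1 + 0
gcd(34, 257) = 1, so the inverse exists.
Bézout: 1 = 9·257 − 68·34.
So 34⁻¹ ≡ −68 ≡ 189 (mod 257).

189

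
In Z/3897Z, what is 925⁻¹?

3897 = 4*925 + 197
925 = 4*197 + 137
197 = 1*137 + 60
137 = 2*60 + 17
60 = 3*17 + 9
17 = 1*9 + 8
9 = 1*8 + 1
8 = 8*1 + 0
gcd(925, 3897) = 1, so the inverse exists.
Back-substitute for 1:
1 = 1*9 − 1*8
  = −1*17 + 2*9
  = 2*60 − 7*17
  = −7*137 + 16*60
  = 16*197 − 23*137
  = −23*925 + 108*197
  = 108*3897 − 455*925
So 925⁻¹ ≡ −455 ≡ 3442 (mod 3897).

3442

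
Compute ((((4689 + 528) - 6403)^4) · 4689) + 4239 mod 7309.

5076

4689 + 528 = 5217
5217 - 6403 = -1186 ≡ 6123 (mod 7309)
(6123)^4 ≡ 1375 (mod 7309)
1375 · 4689 = 6447375 ≡ 837 (mod 7309)
837 + 4239 = 5076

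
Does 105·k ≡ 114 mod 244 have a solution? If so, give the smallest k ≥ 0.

22

gcd(105, 244) = 1, so a unique solution mod 244 exists.
105⁻¹ ≡ 165 (mod 244).
k ≡ 165·114 ≡ 22 (mod 244).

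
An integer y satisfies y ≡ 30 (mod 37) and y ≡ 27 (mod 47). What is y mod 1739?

215

37⁻¹ mod 47: 37*14 ≡ 1 (mod 47), so 37⁻¹ ≡ 14.
y = 30 + 37*((27 − 30)*14 mod 47) = 30 + 37*5 = 215.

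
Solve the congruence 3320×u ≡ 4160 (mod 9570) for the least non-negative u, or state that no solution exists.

670

gcd(3320, 9570) = 10, and 10 | 4160, so solutions exist.
Divide through by 10: 332×u mod 957 = 416.
332⁻¹ ≡ 908 (mod 957).
u ≡ 908×416 ≡ 670 (mod 957).
The smallest non-negative solution is u = 670.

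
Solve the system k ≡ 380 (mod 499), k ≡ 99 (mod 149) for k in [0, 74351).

67745

499⁻¹ mod 149: 499*43 ≡ 1 (mod 149), so 499⁻¹ ≡ 43.
k = 380 + 499*((99 − 380)*43 mod 149) = 380 + 499*135 = 67745.
Check: 67745 mod 499 = 380, 67745 mod 149 = 99. ✓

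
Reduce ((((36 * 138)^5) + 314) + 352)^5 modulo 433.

36 * 138 = 4968 ≡ 205 (mod 433)
(205)^5 ≡ 304 (mod 433)
304 + 314 = 618 ≡ 185 (mod 433)
185 + 352 = 537 ≡ 104 (mod 433)
(104)^5 ≡ 197 (mod 433)

197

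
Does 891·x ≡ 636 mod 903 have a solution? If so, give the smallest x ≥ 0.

gcd(891, 903) = 3, and 3 | 636, so solutions exist.
Divide through by 3: 297·x mod 301 = 212.
297⁻¹ ≡ 75 (mod 301).
x ≡ 75·212 ≡ 248 (mod 301).
The smallest non-negative solution is x = 248.

248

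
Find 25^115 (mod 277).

161

Using repeated squaring:
25^1 ≡ 25 (mod 277)
25^2 ≡ 25^2 = 625 ≡ 71 (mod 277)
25^4 ≡ 71^2 = 5041 ≡ 55 (mod 277)
25^8 ≡ 55^2 = 3025 ≡ 255 (mod 277)
25^16 ≡ 255^2 = 65025 ≡ 207 (mod 277)
25^32 ≡ 207^2 = 42849 ≡ 191 (mod 277)
25^64 ≡ 191^2 = 36481 ≡ 194 (mod 277)
25^115 = 25^64 * 25^32 * 25^16 * 25^2 * 25^1 ≡ 194 * 191 * 207 * 71 * 25 (mod 277).
Accumulate the product:
194 * 191 = 37054 ≡ 213
213 * 207 = 44091 ≡ 48
48 * 71 = 3408 ≡ 84
84 * 25 = 2100 ≡ 161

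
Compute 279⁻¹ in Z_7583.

2881

7583 = 27*279 + 50
279 = 5*50 + 29
50 = 1*29 + 21
29 = 1*21 + 8
21 = 2*8 + 5
8 = 1*5 + 3
5 = 1*3 + 2
3 = 1*2 + 1
2 = 2*1 + 0
gcd(279, 7583) = 1, so the inverse exists.
Bézout: 1 = −106*7583 + 2881*279.
So 279⁻¹ ≡ 2881 (mod 7583).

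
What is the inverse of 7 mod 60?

43

60 = 8·7 + 4
7 = 1·4 + 3
4 = 1·3 + 1
3 = 3·1 + 0
gcd(7, 60) = 1, so the inverse exists.
Back-substitute for 1:
1 = 1·4 − 1·3
  = −1·7 + 2·4
  = 2·60 − 17·7
So 7⁻¹ ≡ −17 ≡ 43 (mod 60).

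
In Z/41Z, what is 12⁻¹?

Run the extended Euclidean algorithm:
41 = 3*12 + 5
12 = 2*5 + 2
5 = 2*2 + 1
2 = 2*1 + 0
gcd(12, 41) = 1, so the inverse exists.
Back-substitute for 1:
1 = 1*5 − 2*2
  = −2*12 + 5*5
  = 5*41 − 17*12
So 12⁻¹ ≡ −17 ≡ 24 (mod 41).

24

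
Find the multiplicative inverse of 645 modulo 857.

857 = 1·645 + 212
645 = 3·212 + 9
212 = 23·9 + 5
9 = 1·5 + 4
5 = 1·4 + 1
4 = 4·1 + 0
gcd(645, 857) = 1, so the inverse exists.
Back-substitute for 1:
1 = 1·5 − 1·4
  = −1·9 + 2·5
  = 2·212 − 47·9
  = −47·645 + 143·212
  = 143·857 − 190·645
So 645⁻¹ ≡ −190 ≡ 667 (mod 857).

667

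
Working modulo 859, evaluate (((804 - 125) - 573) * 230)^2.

804 - 125 = 679
679 - 573 = 106
106 * 230 = 24380 ≡ 328 (mod 859)
(328)^2 ≡ 209 (mod 859)

209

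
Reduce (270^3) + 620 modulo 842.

186

(270)^3 ≡ 408 (mod 842)
408 + 620 = 1028 ≡ 186 (mod 842)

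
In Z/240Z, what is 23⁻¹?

Run the extended Euclidean algorithm:
240 = 10*23 + 10
23 = 2*10 + 3
10 = 3*3 + 1
3 = 3*1 + 0
gcd(23, 240) = 1, so the inverse exists.
Bézout: 1 = 7*240 − 73*23.
So 23⁻¹ ≡ −73 ≡ 167 (mod 240).

167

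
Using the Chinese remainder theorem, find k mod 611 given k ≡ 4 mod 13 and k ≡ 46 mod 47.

563

13⁻¹ mod 47: 13·29 ≡ 1 (mod 47), so 13⁻¹ ≡ 29.
k = 4 + 13·((46 − 4)·29 mod 47) = 4 + 13·43 = 563.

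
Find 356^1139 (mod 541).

145

356^1 ≡ 356 (mod 541)
356^2 ≡ 356^2 = 126736 ≡ 142 (mod 541)
356^4 ≡ 142^2 = 20164 ≡ 147 (mod 541)
356^8 ≡ 147^2 = 21609 ≡ 510 (mod 541)
356^16 ≡ 510^2 = 260100 ≡ 420 (mod 541)
356^32 ≡ 420^2 = 176400 ≡ 34 (mod 541)
356^64 ≡ 34^2 = 1156 ≡ 74 (mod 541)
356^128 ≡ 74^2 = 5476 ≡ 66 (mod 541)
356^256 ≡ 66^2 = 4356 ≡ 28 (mod 541)
356^512 ≡ 28^2 = 784 ≡ 243 (mod 541)
356^1024 ≡ 243^2 = 59049 ≡ 80 (mod 541)
356^1139 = 356^1024 * 356^64 * 356^32 * 356^16 * 356^2 * 356^1 ≡ 80 * 74 * 34 * 420 * 142 * 356 (mod 541).
Accumulate the product:
80 * 74 = 5920 ≡ 510
510 * 34 = 17340 ≡ 28
28 * 420 = 11760 ≡ 399
399 * 142 = 56658 ≡ 394
394 * 356 = 140264 ≡ 145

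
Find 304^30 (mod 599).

Using repeated squaring:
30 in binary is 11110, i.e. 30 = 16 + 8 + 4 + 2.
304^1 ≡ 304 (mod 599)
304^2 ≡ 304^2 = 92416 ≡ 170 (mod 599)
304^4 ≡ 170^2 = 28900 ≡ 148 (mod 599)
304^8 ≡ 148^2 = 21904 ≡ 340 (mod 599)
304^16 ≡ 340^2 = 115600 ≡ 592 (mod 599)
304^30 = 304^16 × 304^8 × 304^4 × 304^2 ≡ 592 × 340 × 148 × 170 (mod 599).
Accumulate the product:
592 × 340 = 201280 ≡ 16
16 × 148 = 2368 ≡ 571
571 × 170 = 97070 ≡ 32

32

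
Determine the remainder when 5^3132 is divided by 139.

91

Using repeated squaring:
5^1 ≡ 5 (mod 139)
5^2 ≡ 5^2 = 25 (mod 139)
5^4 ≡ 25^2 = 625 ≡ 69 (mod 139)
5^8 ≡ 69^2 = 4761 ≡ 35 (mod 139)
5^16 ≡ 35^2 = 1225 ≡ 113 (mod 139)
5^32 ≡ 113^2 = 12769 ≡ 120 (mod 139)
5^64 ≡ 120^2 = 14400 ≡ 83 (mod 139)
5^128 ≡ 83^2 = 6889 ≡ 78 (mod 139)
5^256 ≡ 78^2 = 6084 ≡ 107 (mod 139)
5^512 ≡ 107^2 = 11449 ≡ 51 (mod 139)
5^1024 ≡ 51^2 = 2601 ≡ 99 (mod 139)
5^2048 ≡ 99^2 = 9801 ≡ 71 (mod 139)
5^3132 = 5^2048 · 5^1024 · 5^32 · 5^16 · 5^8 · 5^4 ≡ 71 · 99 · 120 · 113 · 35 · 69 (mod 139).
Accumulate the product:
71 · 99 = 7029 ≡ 79
79 · 120 = 9480 ≡ 28
28 · 113 = 3164 ≡ 106
106 · 35 = 3710 ≡ 96
96 · 69 = 6624 ≡ 91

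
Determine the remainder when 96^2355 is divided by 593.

567

Using repeated squaring:
2355 in binary is 100100110011, i.e. 2355 = 2048 + 256 + 32 + 16 + 2 + 1.
96^1 ≡ 96 (mod 593)
96^2 ≡ 96^2 = 9216 ≡ 321 (mod 593)
96^4 ≡ 321^2 = 103041 ≡ 452 (mod 593)
96^8 ≡ 452^2 = 204304 ≡ 312 (mod 593)
96^16 ≡ 312^2 = 97344 ≡ 92 (mod 593)
96^32 ≡ 92^2 = 8464 ≡ 162 (mod 593)
96^64 ≡ 162^2 = 26244 ≡ 152 (mod 593)
96^128 ≡ 152^2 = 23104 ≡ 570 (mod 593)
96^256 ≡ 570^2 = 324900 ≡ 529 (mod 593)
96^512 ≡ 529^2 = 279841 ≡ 538 (mod 593)
96^1024 ≡ 538^2 = 289444 ≡ 60 (mod 593)
96^2048 ≡ 60^2 = 3600 ≡ 42 (mod 593)
96^2355 = 96^2048 × 96^256 × 96^32 × 96^16 × 96^2 × 96^1 ≡ 42 × 529 × 162 × 92 × 321 × 96 (mod 593).
Accumulate the product:
42 × 529 = 22218 ≡ 277
277 × 162 = 44874 ≡ 399
399 × 92 = 36708 ≡ 535
535 × 321 = 171735 ≡ 358
358 × 96 = 34368 ≡ 567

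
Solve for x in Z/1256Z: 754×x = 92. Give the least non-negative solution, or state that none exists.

gcd(754, 1256) = 2, and 2 | 92, so solutions exist.
Divide through by 2: 377×x mod 628 = 46.
377⁻¹ ≡ 5 (mod 628).
x ≡ 5×46 ≡ 230 (mod 628).
The smallest non-negative solution is x = 230.

230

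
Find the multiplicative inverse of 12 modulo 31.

13

31 = 2*12 + 7
12 = 1*7 + 5
7 = 1*5 + 2
5 = 2*2 + 1
2 = 2*1 + 0
gcd(12, 31) = 1, so the inverse exists.
Bézout: 1 = −5*31 + 13*12.
So 12⁻¹ ≡ 13 (mod 31).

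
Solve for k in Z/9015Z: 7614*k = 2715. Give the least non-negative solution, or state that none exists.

1285

gcd(7614, 9015) = 3, and 3 | 2715, so solutions exist.
Divide through by 3: 2538*k ≡ 905 (mod 3005).
2538⁻¹ ≡ 2857 (mod 3005).
k ≡ 2857*905 ≡ 1285 (mod 3005).
The smallest non-negative solution is k = 1285.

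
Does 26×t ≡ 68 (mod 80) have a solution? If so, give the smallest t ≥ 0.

18

gcd(26, 80) = 2, and 2 | 68, so solutions exist.
Divide through by 2: 13×t = 34 (mod 40).
13⁻¹ ≡ 37 (mod 40).
t ≡ 37×34 ≡ 18 (mod 40).
The smallest non-negative solution is t = 18.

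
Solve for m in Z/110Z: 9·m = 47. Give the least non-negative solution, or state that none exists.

103

gcd(9, 110) = 1, so a unique solution mod 110 exists.
9⁻¹ ≡ 49 (mod 110).
m ≡ 49·47 ≡ 103 (mod 110).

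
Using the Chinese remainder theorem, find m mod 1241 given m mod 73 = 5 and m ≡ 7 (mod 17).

73⁻¹ mod 17: 73*7 ≡ 1 (mod 17), so 73⁻¹ ≡ 7.
m = 5 + 73*((7 − 5)*7 mod 17) = 5 + 73*14 = 1027.
Check: 1027 mod 73 = 5, 1027 mod 17 = 7. ✓

1027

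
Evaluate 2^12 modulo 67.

Compute successive squares:
12 in binary is 1100, i.e. 12 = 8 + 4.
2^1 ≡ 2 (mod 67)
2^2 ≡ 2^2 = 4 (mod 67)
2^4 ≡ 4^2 = 16 (mod 67)
2^8 ≡ 16^2 = 256 ≡ 55 (mod 67)
2^12 = 2^8 · 2^4 ≡ 55 · 16 (mod 67).
55 · 16 = 880 ≡ 9 (mod 67).

9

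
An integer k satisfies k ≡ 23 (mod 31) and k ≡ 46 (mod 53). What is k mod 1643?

364

31⁻¹ mod 53: 31·12 ≡ 1 (mod 53), so 31⁻¹ ≡ 12.
k = 23 + 31·((46 − 23)·12 mod 53) = 23 + 31·11 = 364.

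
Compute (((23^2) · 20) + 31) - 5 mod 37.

(23)^2 ≡ 11 (mod 37)
11 · 20 = 220 ≡ 35 (mod 37)
35 + 31 = 66 ≡ 29 (mod 37)
29 - 5 = 24

24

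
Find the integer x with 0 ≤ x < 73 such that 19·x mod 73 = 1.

Run the extended Euclidean algorithm:
73 = 3·19 + 16
19 = 1·16 + 3
16 = 5·3 + 1
3 = 3·1 + 0
gcd(19, 73) = 1, so the inverse exists.
Bézout: 1 = 6·73 − 23·19.
So 19⁻¹ ≡ −23 ≡ 50 (mod 73).

50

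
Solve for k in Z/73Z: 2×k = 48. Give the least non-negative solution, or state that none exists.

gcd(2, 73) = 1, so a unique solution mod 73 exists.
2⁻¹ ≡ 37 (mod 73).
k ≡ 37×48 ≡ 24 (mod 73).

24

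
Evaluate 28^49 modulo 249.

187

Using repeated squaring:
49 in binary is 110001, i.e. 49 = 32 + 16 + 1.
28^1 ≡ 28 (mod 249)
28^2 ≡ 28^2 = 784 ≡ 37 (mod 249)
28^4 ≡ 37^2 = 1369 ≡ 124 (mod 249)
28^8 ≡ 124^2 = 15376 ≡ 187 (mod 249)
28^16 ≡ 187^2 = 34969 ≡ 109 (mod 249)
28^32 ≡ 109^2 = 11881 ≡ 178 (mod 249)
28^49 = 28^32 * 28^16 * 28^1 ≡ 178 * 109 * 28 (mod 249).
Accumulate the product:
178 * 109 = 19402 ≡ 229
229 * 28 = 6412 ≡ 187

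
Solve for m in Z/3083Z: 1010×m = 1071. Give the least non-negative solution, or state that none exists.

gcd(1010, 3083) = 1, so a unique solution mod 3083 exists.
1010⁻¹ ≡ 1047 (mod 3083).
m ≡ 1047×1071 ≡ 2208 (mod 3083).

2208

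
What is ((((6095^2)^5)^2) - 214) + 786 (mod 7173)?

5562

(6095)^2 ≡ 58 (mod 7173)
(58)^5 ≡ 5749 (mod 7173)
(5749)^2 ≡ 4990 (mod 7173)
4990 - 214 = 4776
4776 + 786 = 5562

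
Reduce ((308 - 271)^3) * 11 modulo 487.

55

308 - 271 = 37
(37)^3 ≡ 5 (mod 487)
5 * 11 = 55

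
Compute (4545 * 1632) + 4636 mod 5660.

1816

4545 * 1632 = 7417440 ≡ 2840 (mod 5660)
2840 + 4636 = 7476 ≡ 1816 (mod 5660)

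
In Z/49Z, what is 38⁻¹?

40

By the extended Euclidean algorithm:
49 = 1*38 + 11
38 = 3*11 + 5
11 = 2*5 + 1
5 = 5*1 + 0
gcd(38, 49) = 1, so the inverse exists.
Back-substitute for 1:
1 = 1*11 − 2*5
  = −2*38 + 7*11
  = 7*49 − 9*38
So 38⁻¹ ≡ −9 ≡ 40 (mod 49).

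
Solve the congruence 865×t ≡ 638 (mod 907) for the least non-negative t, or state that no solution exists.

gcd(865, 907) = 1, so a unique solution mod 907 exists.
865⁻¹ ≡ 799 (mod 907).
t ≡ 799×638 ≡ 28 (mod 907).

28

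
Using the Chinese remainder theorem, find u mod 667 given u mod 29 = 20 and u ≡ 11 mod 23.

29⁻¹ mod 23: 29×4 ≡ 1 (mod 23), so 29⁻¹ ≡ 4.
u = 20 + 29×((11 − 20)×4 mod 23) = 20 + 29×10 = 310.
Check: 310 mod 29 = 20, 310 mod 23 = 11. ✓

310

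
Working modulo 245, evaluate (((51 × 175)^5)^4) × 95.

51 × 175 = 8925 ≡ 105 (mod 245)
(105)^5 ≡ 0 (mod 245)
(0)^4 ≡ 0 (mod 245)
0 × 95 = 0

0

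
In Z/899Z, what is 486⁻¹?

899 = 1×486 + 413
486 = 1×413 + 73
413 = 5×73 + 48
73 = 1×48 + 25
48 = 1×25 + 23
25 = 1×23 + 2
23 = 11×2 + 1
2 = 2×1 + 0
gcd(486, 899) = 1, so the inverse exists.
Back-substitute for 1:
1 = 1×23 − 11×2
  = −11×25 + 12×23
  = 12×48 − 23×25
  = −23×73 + 35×48
  = 35×413 − 198×73
  = −198×486 + 233×413
  = 233×899 − 431×486
So 486⁻¹ ≡ −431 ≡ 468 (mod 899).

468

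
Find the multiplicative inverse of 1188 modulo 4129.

2207

By the extended Euclidean algorithm:
4129 = 3*1188 + 565
1188 = 2*565 + 58
565 = 9*58 + 43
58 = 1*43 + 15
43 = 2*15 + 13
15 = 1*13 + 2
13 = 6*2 + 1
2 = 2*1 + 0
gcd(1188, 4129) = 1, so the inverse exists.
Back-substitute for 1:
1 = 1*13 − 6*2
  = −6*15 + 7*13
  = 7*43 − 20*15
  = −20*58 + 27*43
  = 27*565 − 263*58
  = −263*1188 + 553*565
  = 553*4129 − 1922*1188
So 1188⁻¹ ≡ −1922 ≡ 2207 (mod 4129).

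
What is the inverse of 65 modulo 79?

Apply the Euclidean algorithm and back-substitute:
79 = 1×65 + 14
65 = 4×14 + 9
14 = 1×9 + 5
9 = 1×5 + 4
5 = 1×4 + 1
4 = 4×1 + 0
gcd(65, 79) = 1, so the inverse exists.
Back-substitute for 1:
1 = 1×5 − 1×4
  = −1×9 + 2×5
  = 2×14 − 3×9
  = −3×65 + 14×14
  = 14×79 − 17×65
So 65⁻¹ ≡ −17 ≡ 62 (mod 79).

62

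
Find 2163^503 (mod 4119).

503 in binary is 111110111, i.e. 503 = 256 + 128 + 64 + 32 + 16 + 4 + 2 + 1.
2163^1 ≡ 2163 (mod 4119)
2163^2 ≡ 2163^2 = 4678569 ≡ 3504 (mod 4119)
2163^4 ≡ 3504^2 = 12278016 ≡ 3396 (mod 4119)
2163^8 ≡ 3396^2 = 11532816 ≡ 3735 (mod 4119)
2163^16 ≡ 3735^2 = 13950225 ≡ 3291 (mod 4119)
2163^32 ≡ 3291^2 = 10830681 ≡ 1830 (mod 4119)
2163^64 ≡ 1830^2 = 3348900 ≡ 153 (mod 4119)
2163^128 ≡ 153^2 = 23409 ≡ 2814 (mod 4119)
2163^256 ≡ 2814^2 = 7918596 ≡ 1878 (mod 4119)
2163^503 = 2163^256 · 2163^128 · 2163^64 · 2163^32 · 2163^16 · 2163^4 · 2163^2 · 2163^1 ≡ 1878 · 2814 · 153 · 1830 · 3291 · 3396 · 3504 · 2163 (mod 4119).
Accumulate the product:
1878 · 2814 = 5284692 ≡ 15
15 · 153 = 2295
2295 · 1830 = 4199850 ≡ 2589
2589 · 3291 = 8520399 ≡ 2307
2307 · 3396 = 7834572 ≡ 234
234 · 3504 = 819936 ≡ 255
255 · 2163 = 551565 ≡ 3738

3738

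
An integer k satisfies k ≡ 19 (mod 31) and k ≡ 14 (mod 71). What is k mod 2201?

298

31⁻¹ mod 71: 31*55 ≡ 1 (mod 71), so 31⁻¹ ≡ 55.
k = 19 + 31*((14 − 19)*55 mod 71) = 19 + 31*9 = 298.
Check: 298 mod 31 = 19, 298 mod 71 = 14. ✓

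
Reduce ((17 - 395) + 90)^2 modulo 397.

368

17 - 395 = -378 ≡ 19 (mod 397)
19 + 90 = 109
(109)^2 ≡ 368 (mod 397)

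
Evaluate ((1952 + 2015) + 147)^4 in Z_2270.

1756

1952 + 2015 = 3967 ≡ 1697 (mod 2270)
1697 + 147 = 1844
(1844)^4 ≡ 1756 (mod 2270)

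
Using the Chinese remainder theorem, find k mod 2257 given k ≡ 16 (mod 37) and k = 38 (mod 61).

2051

37⁻¹ mod 61: 37·33 ≡ 1 (mod 61), so 37⁻¹ ≡ 33.
k = 16 + 37·((38 − 16)·33 mod 61) = 16 + 37·55 = 2051.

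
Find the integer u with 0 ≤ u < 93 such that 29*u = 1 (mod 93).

Run the extended Euclidean algorithm:
93 = 3·29 + 6
29 = 4·6 + 5
6 = 1·5 + 1
5 = 5·1 + 0
gcd(29, 93) = 1, so the inverse exists.
Back-substitute for 1:
1 = 1·6 − 1·5
  = −1·29 + 5·6
  = 5·93 − 16·29
So 29⁻¹ ≡ −16 ≡ 77 (mod 93).

77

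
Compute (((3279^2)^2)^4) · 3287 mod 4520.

4367

(3279)^2 ≡ 3281 (mod 4520)
(3281)^2 ≡ 2841 (mod 4520)
(2841)^4 ≡ 561 (mod 4520)
561 · 3287 = 1844007 ≡ 4367 (mod 4520)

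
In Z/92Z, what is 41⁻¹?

Apply the Euclidean algorithm and back-substitute:
92 = 2*41 + 10
41 = 4*10 + 1
10 = 10*1 + 0
gcd(41, 92) = 1, so the inverse exists.
Back-substitute for 1:
1 = 1*41 − 4*10
  = −4*92 + 9*41
So 41⁻¹ ≡ 9 (mod 92).

9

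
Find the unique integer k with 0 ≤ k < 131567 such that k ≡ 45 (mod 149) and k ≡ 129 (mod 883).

149⁻¹ mod 883: 149*723 ≡ 1 (mod 883), so 149⁻¹ ≡ 723.
k = 45 + 149*((129 − 45)*723 mod 883) = 45 + 149*688 = 102557.

102557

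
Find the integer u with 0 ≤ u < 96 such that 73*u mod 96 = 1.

25

By the extended Euclidean algorithm:
96 = 1×73 + 23
73 = 3×23 + 4
23 = 5×4 + 3
4 = 1×3 + 1
3 = 3×1 + 0
gcd(73, 96) = 1, so the inverse exists.
Back-substitute for 1:
1 = 1×4 − 1×3
  = −1×23 + 6×4
  = 6×73 − 19×23
  = −19×96 + 25×73
So 73⁻¹ ≡ 25 (mod 96).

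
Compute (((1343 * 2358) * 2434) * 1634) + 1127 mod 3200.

2191

1343 * 2358 = 3166794 ≡ 1994 (mod 3200)
1994 * 2434 = 4853396 ≡ 2196 (mod 3200)
2196 * 1634 = 3588264 ≡ 1064 (mod 3200)
1064 + 1127 = 2191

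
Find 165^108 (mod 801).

108 in binary is 1101100, i.e. 108 = 64 + 32 + 8 + 4.
165^1 ≡ 165 (mod 801)
165^2 ≡ 165^2 = 27225 ≡ 792 (mod 801)
165^4 ≡ 792^2 = 627264 ≡ 81 (mod 801)
165^8 ≡ 81^2 = 6561 ≡ 153 (mod 801)
165^16 ≡ 153^2 = 23409 ≡ 180 (mod 801)
165^32 ≡ 180^2 = 32400 ≡ 360 (mod 801)
165^64 ≡ 360^2 = 129600 ≡ 639 (mod 801)
165^108 = 165^64 · 165^32 · 165^8 · 165^4 ≡ 639 · 360 · 153 · 81 (mod 801).
Accumulate the product:
639 · 360 = 230040 ≡ 153
153 · 153 = 23409 ≡ 180
180 · 81 = 14580 ≡ 162

162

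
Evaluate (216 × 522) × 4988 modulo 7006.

216 × 522 = 112752 ≡ 656 (mod 7006)
656 × 4988 = 3272128 ≡ 326 (mod 7006)

326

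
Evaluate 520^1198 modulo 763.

By square-and-multiply:
1198 in binary is 10010101110, i.e. 1198 = 1024 + 128 + 32 + 8 + 4 + 2.
520^1 ≡ 520 (mod 763)
520^2 ≡ 520^2 = 270400 ≡ 298 (mod 763)
520^4 ≡ 298^2 = 88804 ≡ 296 (mod 763)
520^8 ≡ 296^2 = 87616 ≡ 634 (mod 763)
520^16 ≡ 634^2 = 401956 ≡ 618 (mod 763)
520^32 ≡ 618^2 = 381924 ≡ 424 (mod 763)
520^64 ≡ 424^2 = 179776 ≡ 471 (mod 763)
520^128 ≡ 471^2 = 221841 ≡ 571 (mod 763)
520^256 ≡ 571^2 = 326041 ≡ 240 (mod 763)
520^512 ≡ 240^2 = 57600 ≡ 375 (mod 763)
520^1024 ≡ 375^2 = 140625 ≡ 233 (mod 763)
520^1198 = 520^1024 × 520^128 × 520^32 × 520^8 × 520^4 × 520^2 ≡ 233 × 571 × 424 × 634 × 296 × 298 (mod 763).
Accumulate the product:
233 × 571 = 133043 ≡ 281
281 × 424 = 119144 ≡ 116
116 × 634 = 73544 ≡ 296
296 × 296 = 87616 ≡ 634
634 × 298 = 188932 ≡ 471

471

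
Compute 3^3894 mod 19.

Compute successive squares:
3^1 ≡ 3 (mod 19)
3^2 ≡ 3^2 = 9 (mod 19)
3^4 ≡ 9^2 = 81 ≡ 5 (mod 19)
3^8 ≡ 5^2 = 25 ≡ 6 (mod 19)
3^16 ≡ 6^2 = 36 ≡ 17 (mod 19)
3^32 ≡ 17^2 = 289 ≡ 4 (mod 19)
3^64 ≡ 4^2 = 16 (mod 19)
3^128 ≡ 16^2 = 256 ≡ 9 (mod 19)
3^256 ≡ 9^2 = 81 ≡ 5 (mod 19)
3^512 ≡ 5^2 = 25 ≡ 6 (mod 19)
3^1024 ≡ 6^2 = 36 ≡ 17 (mod 19)
3^2048 ≡ 17^2 = 289 ≡ 4 (mod 19)
3^3894 = 3^2048 * 3^1024 * 3^512 * 3^256 * 3^32 * 3^16 * 3^4 * 3^2 ≡ 4 * 17 * 6 * 5 * 4 * 17 * 5 * 9 (mod 19).
Accumulate the product:
4 * 17 = 68 ≡ 11
11 * 6 = 66 ≡ 9
9 * 5 = 45 ≡ 7
7 * 4 = 28 ≡ 9
9 * 17 = 153 ≡ 1
1 * 5 = 5
5 * 9 = 45 ≡ 7

7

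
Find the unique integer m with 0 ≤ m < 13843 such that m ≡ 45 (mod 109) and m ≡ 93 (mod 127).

8983

109⁻¹ mod 127: 109*7 ≡ 1 (mod 127), so 109⁻¹ ≡ 7.
m = 45 + 109*((93 − 45)*7 mod 127) = 45 + 109*82 = 8983.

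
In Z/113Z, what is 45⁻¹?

108

By the extended Euclidean algorithm:
113 = 2*45 + 23
45 = 1*23 + 22
23 = 1*22 + 1
22 = 22*1 + 0
gcd(45, 113) = 1, so the inverse exists.
Back-substitute for 1:
1 = 1*23 − 1*22
  = −1*45 + 2*23
  = 2*113 − 5*45
So 45⁻¹ ≡ −5 ≡ 108 (mod 113).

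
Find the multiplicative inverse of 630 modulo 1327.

99

1327 = 2·630 + 67
630 = 9·67 + 27
67 = 2·27 + 13
27 = 2·13 + 1
13 = 13·1 + 0
gcd(630, 1327) = 1, so the inverse exists.
Back-substitute for 1:
1 = 1·27 − 2·13
  = −2·67 + 5·27
  = 5·630 − 47·67
  = −47·1327 + 99·630
So 630⁻¹ ≡ 99 (mod 1327).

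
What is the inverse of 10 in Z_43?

Run the extended Euclidean algorithm:
43 = 4·10 + 3
10 = 3·3 + 1
3 = 3·1 + 0
gcd(10, 43) = 1, so the inverse exists.
Bézout: 1 = −3·43 + 13·10.
So 10⁻¹ ≡ 13 (mod 43).

13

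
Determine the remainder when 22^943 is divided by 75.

73

Using repeated squaring:
22^1 ≡ 22 (mod 75)
22^2 ≡ 22^2 = 484 ≡ 34 (mod 75)
22^4 ≡ 34^2 = 1156 ≡ 31 (mod 75)
22^8 ≡ 31^2 = 961 ≡ 61 (mod 75)
22^16 ≡ 61^2 = 3721 ≡ 46 (mod 75)
22^32 ≡ 46^2 = 2116 ≡ 16 (mod 75)
22^64 ≡ 16^2 = 256 ≡ 31 (mod 75)
22^128 ≡ 31^2 = 961 ≡ 61 (mod 75)
22^256 ≡ 61^2 = 3721 ≡ 46 (mod 75)
22^512 ≡ 46^2 = 2116 ≡ 16 (mod 75)
22^943 = 22^512 × 22^256 × 22^128 × 22^32 × 22^8 × 22^4 × 22^2 × 22^1 ≡ 16 × 46 × 61 × 16 × 61 × 31 × 34 × 22 (mod 75).
Accumulate the product:
16 × 46 = 736 ≡ 61
61 × 61 = 3721 ≡ 46
46 × 16 = 736 ≡ 61
61 × 61 = 3721 ≡ 46
46 × 31 = 1426 ≡ 1
1 × 34 = 34
34 × 22 = 748 ≡ 73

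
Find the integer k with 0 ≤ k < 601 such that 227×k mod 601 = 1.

Apply the Euclidean algorithm and back-substitute:
601 = 2*227 + 147
227 = 1*147 + 80
147 = 1*80 + 67
80 = 1*67 + 13
67 = 5*13 + 2
13 = 6*2 + 1
2 = 2*1 + 0
gcd(227, 601) = 1, so the inverse exists.
Bézout: 1 = −105*601 + 278*227.
So 227⁻¹ ≡ 278 (mod 601).

278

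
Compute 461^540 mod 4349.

Using repeated squaring:
461^1 ≡ 461 (mod 4349)
461^2 ≡ 461^2 = 212521 ≡ 3769 (mod 4349)
461^4 ≡ 3769^2 = 14205361 ≡ 1527 (mod 4349)
461^8 ≡ 1527^2 = 2331729 ≡ 665 (mod 4349)
461^16 ≡ 665^2 = 442225 ≡ 2976 (mod 4349)
461^32 ≡ 2976^2 = 8856576 ≡ 2012 (mod 4349)
461^64 ≡ 2012^2 = 4048144 ≡ 3574 (mod 4349)
461^128 ≡ 3574^2 = 12773476 ≡ 463 (mod 4349)
461^256 ≡ 463^2 = 214369 ≡ 1268 (mod 4349)
461^512 ≡ 1268^2 = 1607824 ≡ 3043 (mod 4349)
461^540 = 461^512 × 461^16 × 461^8 × 461^4 ≡ 3043 × 2976 × 665 × 1527 (mod 4349).
Accumulate the product:
3043 × 2976 = 9055968 ≡ 1350
1350 × 665 = 897750 ≡ 1856
1856 × 1527 = 2834112 ≡ 2913

2913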